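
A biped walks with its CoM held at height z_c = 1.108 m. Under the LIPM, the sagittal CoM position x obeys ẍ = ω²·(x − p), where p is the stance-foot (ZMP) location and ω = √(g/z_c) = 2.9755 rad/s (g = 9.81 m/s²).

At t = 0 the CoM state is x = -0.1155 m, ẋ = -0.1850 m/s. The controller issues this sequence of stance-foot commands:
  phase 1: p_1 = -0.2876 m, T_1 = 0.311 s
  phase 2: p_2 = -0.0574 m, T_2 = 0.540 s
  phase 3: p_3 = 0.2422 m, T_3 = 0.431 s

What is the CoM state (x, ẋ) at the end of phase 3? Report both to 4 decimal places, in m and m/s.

x = 0.0804, ẋ = -0.2116

phase 1: p=-0.2876, T=0.311, ωT=0.925380, cosh=1.459604, sinh=1.063224; start (x,ẋ)=(-0.115500, -0.185000) → end (x,ẋ)=(-0.102507, 0.274433)
phase 2: p=-0.0574, T=0.540, ωT=1.606770, cosh=2.593606, sinh=2.393072; start (x,ẋ)=(-0.102507, 0.274433) → end (x,ẋ)=(0.046324, 0.390579)
phase 3: p=0.2422, T=0.431, ωT=1.282440, cosh=1.941394, sinh=1.664034; start (x,ẋ)=(0.046324, 0.390579) → end (x,ẋ)=(0.080357, -0.211581)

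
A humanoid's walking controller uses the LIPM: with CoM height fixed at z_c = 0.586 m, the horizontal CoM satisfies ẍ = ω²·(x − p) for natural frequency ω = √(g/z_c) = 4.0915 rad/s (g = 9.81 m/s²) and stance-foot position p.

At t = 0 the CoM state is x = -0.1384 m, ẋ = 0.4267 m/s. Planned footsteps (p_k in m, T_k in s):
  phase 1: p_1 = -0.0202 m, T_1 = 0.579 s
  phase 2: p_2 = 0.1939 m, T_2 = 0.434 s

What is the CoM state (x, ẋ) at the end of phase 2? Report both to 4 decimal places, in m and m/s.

phase 1: p=-0.0202, T=0.579, ωT=2.368978, cosh=5.390023, sinh=5.296447; start (x,ẋ)=(-0.138400, 0.426700) → end (x,ẋ)=(-0.104938, -0.261520)
phase 2: p=0.1939, T=0.434, ωT=1.775711, cosh=3.036920, sinh=2.867557; start (x,ẋ)=(-0.104938, -0.261520) → end (x,ẋ)=(-0.896934, -4.300360)

x = -0.8969, ẋ = -4.3004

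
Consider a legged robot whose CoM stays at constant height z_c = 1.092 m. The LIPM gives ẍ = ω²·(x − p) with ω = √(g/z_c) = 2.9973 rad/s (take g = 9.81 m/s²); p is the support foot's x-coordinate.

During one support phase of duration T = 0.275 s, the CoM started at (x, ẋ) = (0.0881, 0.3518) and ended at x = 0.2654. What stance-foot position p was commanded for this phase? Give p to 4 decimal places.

p = -0.1045

ωT = 2.9973·0.275 = 0.824258; cosh(ωT) = 1.359374, sinh(ωT) = 0.920813
x(T) = p + (x₀−p)·cosh(ωT) + (ẋ₀/ω)·sinh(ωT) ⇒ p·(1 − cosh) = x(T) − x₀·cosh − (ẋ₀/ω)·sinh
numerator   = 0.2654 − (0.0881)·1.359374 − (0.3518/2.9973)·0.920813 = 0.037561
denominator = 1 − 1.359374 = -0.359374
p = 0.037561 / -0.359374 = -0.1045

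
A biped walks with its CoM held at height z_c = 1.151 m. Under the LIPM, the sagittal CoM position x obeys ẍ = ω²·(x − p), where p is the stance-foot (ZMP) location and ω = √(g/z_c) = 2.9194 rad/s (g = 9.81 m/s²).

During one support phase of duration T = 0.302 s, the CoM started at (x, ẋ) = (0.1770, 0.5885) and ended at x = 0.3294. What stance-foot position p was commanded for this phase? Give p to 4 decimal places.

ωT = 2.9194·0.302 = 0.881659; cosh(ωT) = 1.414499, sinh(ωT) = 1.000403
x(T) = p + (x₀−p)·cosh(ωT) + (ẋ₀/ω)·sinh(ωT) ⇒ p·(1 − cosh) = x(T) − x₀·cosh − (ẋ₀/ω)·sinh
numerator   = 0.3294 − (0.1770)·1.414499 − (0.5885/2.9194)·1.000403 = -0.122630
denominator = 1 − 1.414499 = -0.414499
p = -0.122630 / -0.414499 = 0.2959

p = 0.2959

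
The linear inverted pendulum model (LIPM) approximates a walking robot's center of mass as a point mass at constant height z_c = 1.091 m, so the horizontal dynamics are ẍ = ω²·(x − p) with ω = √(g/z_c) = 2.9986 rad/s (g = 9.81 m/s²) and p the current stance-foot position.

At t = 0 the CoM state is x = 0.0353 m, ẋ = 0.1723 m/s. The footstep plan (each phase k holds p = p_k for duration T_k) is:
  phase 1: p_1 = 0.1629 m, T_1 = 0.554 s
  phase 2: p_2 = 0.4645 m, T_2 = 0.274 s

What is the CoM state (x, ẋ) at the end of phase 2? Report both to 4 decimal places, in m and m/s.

x = -0.3725, ẋ = -2.0657

phase 1: p=0.1629, T=0.554, ωT=1.661224, cosh=2.727830, sinh=2.537924; start (x,ẋ)=(0.035300, 0.172300) → end (x,ẋ)=(-0.039342, -0.501059)
phase 2: p=0.4645, T=0.274, ωT=0.821616, cosh=1.356947, sinh=0.917226; start (x,ẋ)=(-0.039342, -0.501059) → end (x,ẋ)=(-0.372452, -2.065673)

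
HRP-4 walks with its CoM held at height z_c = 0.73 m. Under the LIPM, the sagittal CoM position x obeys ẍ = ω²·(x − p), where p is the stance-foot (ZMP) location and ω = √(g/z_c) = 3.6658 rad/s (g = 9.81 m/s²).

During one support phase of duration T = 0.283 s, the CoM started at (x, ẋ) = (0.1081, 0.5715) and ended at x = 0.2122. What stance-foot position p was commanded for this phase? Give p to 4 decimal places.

ωT = 3.6658·0.283 = 1.037421; cosh(ωT) = 1.588149, sinh(ωT) = 1.233782
x(T) = p + (x₀−p)·cosh(ωT) + (ẋ₀/ω)·sinh(ωT) ⇒ p·(1 − cosh) = x(T) − x₀·cosh − (ẋ₀/ω)·sinh
numerator   = 0.2122 − (0.1081)·1.588149 − (0.5715/3.6658)·1.233782 = -0.151826
denominator = 1 − 1.588149 = -0.588149
p = -0.151826 / -0.588149 = 0.2581

p = 0.2581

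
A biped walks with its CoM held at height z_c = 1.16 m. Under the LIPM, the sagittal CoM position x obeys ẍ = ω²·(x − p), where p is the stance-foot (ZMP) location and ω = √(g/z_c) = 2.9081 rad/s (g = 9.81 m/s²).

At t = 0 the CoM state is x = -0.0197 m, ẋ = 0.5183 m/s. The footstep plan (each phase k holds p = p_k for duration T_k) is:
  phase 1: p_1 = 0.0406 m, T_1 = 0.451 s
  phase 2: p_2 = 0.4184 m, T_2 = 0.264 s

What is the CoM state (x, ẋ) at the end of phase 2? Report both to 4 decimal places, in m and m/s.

phase 1: p=0.0406, T=0.451, ωT=1.311553, cosh=1.990668, sinh=1.721266; start (x,ẋ)=(-0.019700, 0.518300) → end (x,ẋ)=(0.227338, 0.729925)
phase 2: p=0.4184, T=0.264, ωT=0.767738, cosh=1.309474, sinh=0.845413; start (x,ẋ)=(0.227338, 0.729925) → end (x,ẋ)=(0.380405, 0.486082)

x = 0.3804, ẋ = 0.4861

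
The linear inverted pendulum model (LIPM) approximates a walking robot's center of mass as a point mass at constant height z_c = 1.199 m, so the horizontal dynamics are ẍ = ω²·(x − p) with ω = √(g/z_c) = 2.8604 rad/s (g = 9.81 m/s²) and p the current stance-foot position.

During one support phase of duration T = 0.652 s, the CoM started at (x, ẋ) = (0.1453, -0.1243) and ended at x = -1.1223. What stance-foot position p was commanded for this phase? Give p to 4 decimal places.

ωT = 2.8604·0.652 = 1.864981; cosh(ωT) = 3.305356, sinh(ωT) = 3.150456
x(T) = p + (x₀−p)·cosh(ωT) + (ẋ₀/ω)·sinh(ωT) ⇒ p·(1 − cosh) = x(T) − x₀·cosh − (ẋ₀/ω)·sinh
numerator   = -1.1223 − (0.1453)·3.305356 − (-0.1243/2.8604)·3.150456 = -1.465664
denominator = 1 − 3.305356 = -2.305356
p = -1.465664 / -2.305356 = 0.6358

p = 0.6358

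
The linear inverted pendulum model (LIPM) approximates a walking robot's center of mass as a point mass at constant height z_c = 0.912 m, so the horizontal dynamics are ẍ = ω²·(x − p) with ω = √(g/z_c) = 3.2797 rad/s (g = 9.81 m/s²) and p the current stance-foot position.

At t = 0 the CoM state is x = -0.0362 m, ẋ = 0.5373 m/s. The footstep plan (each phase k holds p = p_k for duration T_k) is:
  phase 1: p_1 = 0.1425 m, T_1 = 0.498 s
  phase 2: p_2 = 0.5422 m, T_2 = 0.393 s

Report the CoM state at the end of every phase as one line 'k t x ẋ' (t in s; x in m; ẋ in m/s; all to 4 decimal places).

1 0.4980 0.0710 -0.0152
2 0.8910 -0.3855 -2.6209

phase 1: p=0.1425, T=0.498, ωT=1.633291, cosh=2.657992, sinh=2.462706; start (x,ẋ)=(-0.036200, 0.537300) → end (x,ẋ)=(0.070972, -0.015210)
phase 2: p=0.5422, T=0.393, ωT=1.288922, cosh=1.952220, sinh=1.676653; start (x,ẋ)=(0.070972, -0.015210) → end (x,ẋ)=(-0.385516, -2.620936)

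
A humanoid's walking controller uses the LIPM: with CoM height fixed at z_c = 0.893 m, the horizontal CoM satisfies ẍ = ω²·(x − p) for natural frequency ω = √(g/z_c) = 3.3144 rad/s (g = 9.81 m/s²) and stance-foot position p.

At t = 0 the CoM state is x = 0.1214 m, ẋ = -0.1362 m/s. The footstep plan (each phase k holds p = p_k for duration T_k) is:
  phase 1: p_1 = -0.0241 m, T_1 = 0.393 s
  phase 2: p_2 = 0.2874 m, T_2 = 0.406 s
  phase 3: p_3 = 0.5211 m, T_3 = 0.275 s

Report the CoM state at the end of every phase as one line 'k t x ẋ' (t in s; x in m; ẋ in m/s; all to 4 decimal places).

1 0.3930 0.1933 0.5524
2 0.7990 0.3928 0.5745
3 1.0740 0.5165 0.3867

phase 1: p=-0.0241, T=0.393, ωT=1.302559, cosh=1.975267, sinh=1.703432; start (x,ẋ)=(0.121400, -0.136200) → end (x,ẋ)=(0.193302, 0.552440)
phase 2: p=0.2874, T=0.406, ωT=1.345646, cosh=2.050520, sinh=1.790148; start (x,ẋ)=(0.193302, 0.552440) → end (x,ẋ)=(0.392829, 0.574479)
phase 3: p=0.5211, T=0.275, ωT=0.911460, cosh=1.444945, sinh=1.043008; start (x,ẋ)=(0.392829, 0.574479) → end (x,ẋ)=(0.516538, 0.386665)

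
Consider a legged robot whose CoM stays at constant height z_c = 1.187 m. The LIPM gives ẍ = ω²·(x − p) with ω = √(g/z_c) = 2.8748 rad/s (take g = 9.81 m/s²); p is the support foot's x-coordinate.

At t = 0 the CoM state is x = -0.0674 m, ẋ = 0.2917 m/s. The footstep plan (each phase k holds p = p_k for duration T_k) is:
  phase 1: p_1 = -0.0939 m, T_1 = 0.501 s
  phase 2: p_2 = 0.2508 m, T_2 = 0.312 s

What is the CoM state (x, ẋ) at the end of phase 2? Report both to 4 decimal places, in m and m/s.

x = 0.4167, ẋ = 0.9018

phase 1: p=-0.0939, T=0.501, ωT=1.440275, cosh=2.229359, sinh=1.992497; start (x,ẋ)=(-0.067400, 0.291700) → end (x,ẋ)=(0.167353, 0.802097)
phase 2: p=0.2508, T=0.312, ωT=0.896938, cosh=1.429949, sinh=1.022133; start (x,ẋ)=(0.167353, 0.802097) → end (x,ẋ)=(0.416659, 0.901754)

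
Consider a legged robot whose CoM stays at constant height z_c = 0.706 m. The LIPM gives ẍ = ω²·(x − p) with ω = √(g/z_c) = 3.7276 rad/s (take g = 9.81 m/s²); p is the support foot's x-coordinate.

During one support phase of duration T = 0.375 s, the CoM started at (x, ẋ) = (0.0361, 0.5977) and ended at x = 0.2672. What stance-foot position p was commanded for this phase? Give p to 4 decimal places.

p = 0.1002

ωT = 3.7276·0.375 = 1.397850; cosh(ωT) = 2.146809, sinh(ωT) = 1.899681
x(T) = p + (x₀−p)·cosh(ωT) + (ẋ₀/ω)·sinh(ωT) ⇒ p·(1 − cosh) = x(T) − x₀·cosh − (ẋ₀/ω)·sinh
numerator   = 0.2672 − (0.0361)·2.146809 − (0.5977/3.7276)·1.899681 = -0.114903
denominator = 1 − 2.146809 = -1.146809
p = -0.114903 / -1.146809 = 0.1002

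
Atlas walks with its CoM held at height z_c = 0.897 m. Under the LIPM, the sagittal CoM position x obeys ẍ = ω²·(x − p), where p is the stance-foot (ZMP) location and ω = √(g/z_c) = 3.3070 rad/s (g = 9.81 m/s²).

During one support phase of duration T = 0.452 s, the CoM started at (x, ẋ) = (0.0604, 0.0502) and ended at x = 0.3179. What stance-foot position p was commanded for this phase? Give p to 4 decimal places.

p = -0.1076

ωT = 3.3070·0.452 = 1.494764; cosh(ωT) = 2.341293, sinh(ωT) = 2.116991
x(T) = p + (x₀−p)·cosh(ωT) + (ẋ₀/ω)·sinh(ωT) ⇒ p·(1 − cosh) = x(T) − x₀·cosh − (ẋ₀/ω)·sinh
numerator   = 0.3179 − (0.0604)·2.341293 − (0.0502/3.3070)·2.116991 = 0.144350
denominator = 1 − 2.341293 = -1.341293
p = 0.144350 / -1.341293 = -0.1076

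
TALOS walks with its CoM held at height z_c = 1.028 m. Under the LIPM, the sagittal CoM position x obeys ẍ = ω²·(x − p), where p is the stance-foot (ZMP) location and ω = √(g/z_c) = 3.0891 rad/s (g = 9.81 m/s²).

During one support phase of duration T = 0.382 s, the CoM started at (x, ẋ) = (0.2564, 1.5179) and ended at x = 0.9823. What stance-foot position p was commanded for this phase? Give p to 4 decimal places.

ωT = 3.0891·0.382 = 1.180036; cosh(ωT) = 1.780880, sinh(ωT) = 1.473612
x(T) = p + (x₀−p)·cosh(ωT) + (ẋ₀/ω)·sinh(ωT) ⇒ p·(1 − cosh) = x(T) − x₀·cosh − (ẋ₀/ω)·sinh
numerator   = 0.9823 − (0.2564)·1.780880 − (1.5179/3.0891)·1.473612 = -0.198411
denominator = 1 − 1.780880 = -0.780880
p = -0.198411 / -0.780880 = 0.2541

p = 0.2541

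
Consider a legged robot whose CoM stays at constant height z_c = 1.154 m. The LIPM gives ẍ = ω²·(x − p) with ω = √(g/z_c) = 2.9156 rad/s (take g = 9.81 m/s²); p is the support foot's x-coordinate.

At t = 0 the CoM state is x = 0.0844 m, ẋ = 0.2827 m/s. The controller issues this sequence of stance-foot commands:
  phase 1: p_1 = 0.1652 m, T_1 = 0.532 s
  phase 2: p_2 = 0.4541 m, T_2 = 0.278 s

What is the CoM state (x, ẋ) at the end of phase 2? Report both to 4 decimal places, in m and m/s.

x = 0.1423, ẋ = -0.4856

phase 1: p=0.1652, T=0.532, ωT=1.551099, cosh=2.464333, sinh=2.252319; start (x,ẋ)=(0.084400, 0.282700) → end (x,ẋ)=(0.184469, 0.166065)
phase 2: p=0.4541, T=0.278, ωT=0.810537, cosh=1.346867, sinh=0.902248; start (x,ẋ)=(0.184469, 0.166065) → end (x,ẋ)=(0.142333, -0.485622)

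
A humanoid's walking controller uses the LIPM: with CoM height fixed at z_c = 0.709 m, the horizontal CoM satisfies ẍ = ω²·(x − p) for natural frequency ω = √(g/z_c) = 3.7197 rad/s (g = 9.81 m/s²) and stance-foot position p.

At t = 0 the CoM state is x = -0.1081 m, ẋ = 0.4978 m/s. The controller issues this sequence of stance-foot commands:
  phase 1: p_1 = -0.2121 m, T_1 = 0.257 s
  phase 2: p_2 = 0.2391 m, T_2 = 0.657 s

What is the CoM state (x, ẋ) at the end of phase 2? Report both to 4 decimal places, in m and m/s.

x = 1.1832, ẋ = 3.6612

phase 1: p=-0.2121, T=0.257, ωT=0.955963, cosh=1.492808, sinh=1.108366; start (x,ẋ)=(-0.108100, 0.497800) → end (x,ẋ)=(0.091482, 1.171890)
phase 2: p=0.2391, T=0.657, ωT=2.443843, cosh=5.802021, sinh=5.715194; start (x,ẋ)=(0.091482, 1.171890) → end (x,ẋ)=(1.183189, 3.661156)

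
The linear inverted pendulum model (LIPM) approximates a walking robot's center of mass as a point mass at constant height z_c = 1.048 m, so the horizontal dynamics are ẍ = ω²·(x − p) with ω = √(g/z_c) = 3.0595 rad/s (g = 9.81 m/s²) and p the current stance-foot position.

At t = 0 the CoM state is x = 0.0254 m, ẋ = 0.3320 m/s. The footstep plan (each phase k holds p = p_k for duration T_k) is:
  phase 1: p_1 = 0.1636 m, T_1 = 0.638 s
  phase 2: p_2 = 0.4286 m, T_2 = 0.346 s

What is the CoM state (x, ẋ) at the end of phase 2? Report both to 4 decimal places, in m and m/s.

x = -0.3066, ẋ = -1.9310

phase 1: p=0.1636, T=0.638, ωT=1.951961, cosh=3.592240, sinh=3.450245; start (x,ẋ)=(0.025400, 0.332000) → end (x,ẋ)=(0.041554, -0.266219)
phase 2: p=0.4286, T=0.346, ωT=1.058587, cosh=1.614621, sinh=1.267675; start (x,ẋ)=(0.041554, -0.266219) → end (x,ẋ)=(-0.306638, -1.930982)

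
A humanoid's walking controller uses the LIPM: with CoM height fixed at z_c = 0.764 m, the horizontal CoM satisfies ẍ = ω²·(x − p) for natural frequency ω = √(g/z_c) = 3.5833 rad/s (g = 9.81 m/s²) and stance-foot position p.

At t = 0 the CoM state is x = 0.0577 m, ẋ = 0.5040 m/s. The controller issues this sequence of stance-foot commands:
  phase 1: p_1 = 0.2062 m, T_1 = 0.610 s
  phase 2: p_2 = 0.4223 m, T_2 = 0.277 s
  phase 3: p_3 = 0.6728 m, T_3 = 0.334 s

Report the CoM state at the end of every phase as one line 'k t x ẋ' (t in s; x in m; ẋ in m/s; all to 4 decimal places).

1 0.6100 0.1550 -0.0669
2 0.8870 -0.0095 -1.2171
3 1.2210 -1.0701 -5.8745

phase 1: p=0.2062, T=0.610, ωT=2.185813, cosh=4.505133, sinh=4.392747; start (x,ẋ)=(0.057700, 0.504000) → end (x,ẋ)=(0.155038, -0.066882)
phase 2: p=0.4223, T=0.277, ωT=0.992574, cosh=1.534396, sinh=1.163775; start (x,ẋ)=(0.155038, -0.066882) → end (x,ẋ)=(-0.009507, -1.217145)
phase 3: p=0.6728, T=0.334, ωT=1.196822, cosh=1.805868, sinh=1.503715; start (x,ẋ)=(-0.009507, -1.217145) → end (x,ẋ)=(-1.070125, -5.874450)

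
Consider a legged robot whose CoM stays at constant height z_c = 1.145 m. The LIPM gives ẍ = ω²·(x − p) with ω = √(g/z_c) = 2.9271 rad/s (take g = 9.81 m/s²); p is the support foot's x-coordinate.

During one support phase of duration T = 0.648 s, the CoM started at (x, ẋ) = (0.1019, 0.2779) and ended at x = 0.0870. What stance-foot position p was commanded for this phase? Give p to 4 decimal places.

p = 0.2366

ωT = 2.9271·0.648 = 1.896761; cosh(ωT) = 3.407163, sinh(ωT) = 3.257109
x(T) = p + (x₀−p)·cosh(ωT) + (ẋ₀/ω)·sinh(ωT) ⇒ p·(1 − cosh) = x(T) − x₀·cosh − (ẋ₀/ω)·sinh
numerator   = 0.0870 − (0.1019)·3.407163 − (0.2779/2.9271)·3.257109 = -0.569421
denominator = 1 − 3.407163 = -2.407163
p = -0.569421 / -2.407163 = 0.2366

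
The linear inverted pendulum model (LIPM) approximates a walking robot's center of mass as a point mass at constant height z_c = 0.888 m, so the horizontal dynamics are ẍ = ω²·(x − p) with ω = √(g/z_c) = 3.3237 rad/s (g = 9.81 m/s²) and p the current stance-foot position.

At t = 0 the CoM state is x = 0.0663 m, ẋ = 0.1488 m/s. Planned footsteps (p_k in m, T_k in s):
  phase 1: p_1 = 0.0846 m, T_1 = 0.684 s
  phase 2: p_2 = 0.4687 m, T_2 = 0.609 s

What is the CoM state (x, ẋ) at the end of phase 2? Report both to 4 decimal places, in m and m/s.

x = -0.0378, ẋ = -1.5121

phase 1: p=0.0846, T=0.684, ωT=2.273411, cosh=4.907716, sinh=4.804756; start (x,ẋ)=(0.066300, 0.148800) → end (x,ẋ)=(0.209895, 0.438025)
phase 2: p=0.4687, T=0.609, ωT=2.024133, cosh=3.850828, sinh=3.718720; start (x,ẋ)=(0.209895, 0.438025) → end (x,ẋ)=(-0.037830, -1.512050)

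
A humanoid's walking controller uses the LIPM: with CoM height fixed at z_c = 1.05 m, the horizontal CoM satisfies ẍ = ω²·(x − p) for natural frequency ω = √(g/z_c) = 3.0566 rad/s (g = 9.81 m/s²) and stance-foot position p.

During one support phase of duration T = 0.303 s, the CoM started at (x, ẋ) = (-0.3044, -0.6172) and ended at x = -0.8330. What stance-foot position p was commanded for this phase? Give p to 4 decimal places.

ωT = 3.0566·0.303 = 0.926150; cosh(ωT) = 1.460423, sinh(ωT) = 1.064347
x(T) = p + (x₀−p)·cosh(ωT) + (ẋ₀/ω)·sinh(ωT) ⇒ p·(1 − cosh) = x(T) − x₀·cosh − (ẋ₀/ω)·sinh
numerator   = -0.8330 − (-0.3044)·1.460423 − (-0.6172/3.0566)·1.064347 = -0.173530
denominator = 1 − 1.460423 = -0.460423
p = -0.173530 / -0.460423 = 0.3769

p = 0.3769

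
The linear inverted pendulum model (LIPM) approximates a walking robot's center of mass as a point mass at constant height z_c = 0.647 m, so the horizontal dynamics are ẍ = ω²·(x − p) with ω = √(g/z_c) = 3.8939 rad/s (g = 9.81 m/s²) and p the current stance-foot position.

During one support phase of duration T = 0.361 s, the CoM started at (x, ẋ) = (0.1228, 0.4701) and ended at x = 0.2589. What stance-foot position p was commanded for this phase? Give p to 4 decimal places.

p = 0.2048

ωT = 3.8939·0.361 = 1.405698; cosh(ωT) = 2.161784, sinh(ωT) = 1.916588
x(T) = p + (x₀−p)·cosh(ωT) + (ẋ₀/ω)·sinh(ωT) ⇒ p·(1 − cosh) = x(T) − x₀·cosh − (ẋ₀/ω)·sinh
numerator   = 0.2589 − (0.1228)·2.161784 − (0.4701/3.8939)·1.916588 = -0.237952
denominator = 1 − 2.161784 = -1.161784
p = -0.237952 / -1.161784 = 0.2048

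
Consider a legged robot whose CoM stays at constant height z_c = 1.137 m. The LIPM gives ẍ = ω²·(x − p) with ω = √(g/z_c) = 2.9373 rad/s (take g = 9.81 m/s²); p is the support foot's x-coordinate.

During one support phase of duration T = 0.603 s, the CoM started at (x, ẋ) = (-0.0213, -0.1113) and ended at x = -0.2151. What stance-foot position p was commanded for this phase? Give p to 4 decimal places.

ωT = 2.9373·0.603 = 1.771192; cosh(ωT) = 3.023993, sinh(ωT) = 2.853862
x(T) = p + (x₀−p)·cosh(ωT) + (ẋ₀/ω)·sinh(ωT) ⇒ p·(1 − cosh) = x(T) − x₀·cosh − (ẋ₀/ω)·sinh
numerator   = -0.2151 − (-0.0213)·3.023993 − (-0.1113/2.9373)·2.853862 = -0.042551
denominator = 1 − 3.023993 = -2.023993
p = -0.042551 / -2.023993 = 0.0210

p = 0.0210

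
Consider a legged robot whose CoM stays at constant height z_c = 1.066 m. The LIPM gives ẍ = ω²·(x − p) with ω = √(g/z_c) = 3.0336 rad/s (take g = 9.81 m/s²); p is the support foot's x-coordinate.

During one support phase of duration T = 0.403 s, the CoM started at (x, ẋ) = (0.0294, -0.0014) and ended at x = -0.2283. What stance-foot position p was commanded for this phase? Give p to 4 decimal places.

p = 0.3335

ωT = 3.0336·0.403 = 1.222541; cosh(ωT) = 1.845143, sinh(ωT) = 1.550662
x(T) = p + (x₀−p)·cosh(ωT) + (ẋ₀/ω)·sinh(ωT) ⇒ p·(1 − cosh) = x(T) − x₀·cosh − (ẋ₀/ω)·sinh
numerator   = -0.2283 − (0.0294)·1.845143 − (-0.0014/3.0336)·1.550662 = -0.281832
denominator = 1 − 1.845143 = -0.845143
p = -0.281832 / -0.845143 = 0.3335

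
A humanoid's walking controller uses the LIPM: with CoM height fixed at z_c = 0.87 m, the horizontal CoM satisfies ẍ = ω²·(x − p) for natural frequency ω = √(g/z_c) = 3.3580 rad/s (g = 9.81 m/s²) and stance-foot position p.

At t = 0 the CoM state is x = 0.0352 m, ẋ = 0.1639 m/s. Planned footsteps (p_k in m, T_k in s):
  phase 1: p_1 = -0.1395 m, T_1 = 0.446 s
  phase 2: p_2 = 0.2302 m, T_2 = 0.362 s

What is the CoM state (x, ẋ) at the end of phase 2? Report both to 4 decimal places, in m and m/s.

x = 1.2413, ẋ = 3.7353

phase 1: p=-0.1395, T=0.446, ωT=1.497668, cosh=2.347451, sinh=2.123799; start (x,ẋ)=(0.035200, 0.163900) → end (x,ẋ)=(0.374260, 1.630658)
phase 2: p=0.2302, T=0.362, ωT=1.215596, cosh=1.834418, sinh=1.537885; start (x,ẋ)=(0.374260, 1.630658) → end (x,ẋ)=(1.241269, 3.735265)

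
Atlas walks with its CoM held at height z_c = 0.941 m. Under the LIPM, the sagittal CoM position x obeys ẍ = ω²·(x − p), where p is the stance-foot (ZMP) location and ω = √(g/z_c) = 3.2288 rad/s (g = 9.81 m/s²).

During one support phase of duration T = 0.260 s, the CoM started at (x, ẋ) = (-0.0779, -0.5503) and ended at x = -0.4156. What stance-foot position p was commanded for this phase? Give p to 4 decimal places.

p = 0.3965

ωT = 3.2288·0.260 = 0.839488; cosh(ωT) = 1.373556, sinh(ωT) = 0.941625
x(T) = p + (x₀−p)·cosh(ωT) + (ẋ₀/ω)·sinh(ωT) ⇒ p·(1 − cosh) = x(T) − x₀·cosh − (ẋ₀/ω)·sinh
numerator   = -0.4156 − (-0.0779)·1.373556 − (-0.5503/3.2288)·0.941625 = -0.148114
denominator = 1 − 1.373556 = -0.373556
p = -0.148114 / -0.373556 = 0.3965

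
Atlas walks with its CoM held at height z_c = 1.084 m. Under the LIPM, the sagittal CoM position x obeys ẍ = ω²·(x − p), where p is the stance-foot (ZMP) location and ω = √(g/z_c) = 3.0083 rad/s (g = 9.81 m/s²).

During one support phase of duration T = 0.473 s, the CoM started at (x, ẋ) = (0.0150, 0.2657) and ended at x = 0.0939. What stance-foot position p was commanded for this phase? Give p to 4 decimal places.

p = 0.0934

ωT = 3.0083·0.473 = 1.422926; cosh(ωT) = 2.195125, sinh(ωT) = 1.954118
x(T) = p + (x₀−p)·cosh(ωT) + (ẋ₀/ω)·sinh(ωT) ⇒ p·(1 − cosh) = x(T) − x₀·cosh − (ẋ₀/ω)·sinh
numerator   = 0.0939 − (0.0150)·2.195125 − (0.2657/3.0083)·1.954118 = -0.111619
denominator = 1 − 2.195125 = -1.195125
p = -0.111619 / -1.195125 = 0.0934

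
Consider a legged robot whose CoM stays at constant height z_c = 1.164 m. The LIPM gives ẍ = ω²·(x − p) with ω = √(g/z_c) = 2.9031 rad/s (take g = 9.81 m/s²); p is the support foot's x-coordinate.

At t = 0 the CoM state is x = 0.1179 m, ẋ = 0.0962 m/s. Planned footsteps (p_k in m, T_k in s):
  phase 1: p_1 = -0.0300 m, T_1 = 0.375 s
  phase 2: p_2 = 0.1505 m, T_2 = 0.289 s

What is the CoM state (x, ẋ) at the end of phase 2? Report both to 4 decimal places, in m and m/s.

phase 1: p=-0.0300, T=0.375, ωT=1.088662, cosh=1.653483, sinh=1.316816; start (x,ẋ)=(0.117900, 0.096200) → end (x,ẋ)=(0.258185, 0.724464)
phase 2: p=0.1505, T=0.289, ωT=0.838996, cosh=1.373093, sinh=0.940949; start (x,ẋ)=(0.258185, 0.724464) → end (x,ẋ)=(0.533175, 1.288918)

x = 0.5332, ẋ = 1.2889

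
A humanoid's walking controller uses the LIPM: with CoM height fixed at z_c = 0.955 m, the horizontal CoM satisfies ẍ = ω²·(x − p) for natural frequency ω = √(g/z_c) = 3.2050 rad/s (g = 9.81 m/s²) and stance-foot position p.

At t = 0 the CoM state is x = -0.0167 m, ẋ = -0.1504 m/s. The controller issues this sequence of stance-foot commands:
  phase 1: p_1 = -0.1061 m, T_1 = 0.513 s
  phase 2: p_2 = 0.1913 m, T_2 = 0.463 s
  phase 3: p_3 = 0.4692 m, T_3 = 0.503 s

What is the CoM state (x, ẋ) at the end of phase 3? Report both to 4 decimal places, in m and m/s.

phase 1: p=-0.1061, T=0.513, ωT=1.644165, cosh=2.684930, sinh=2.491756; start (x,ẋ)=(-0.016700, -0.150400) → end (x,ẋ)=(0.017003, 0.310142)
phase 2: p=0.1913, T=0.463, ωT=1.483915, cosh=2.318463, sinh=2.091715; start (x,ẋ)=(0.017003, 0.310142) → end (x,ẋ)=(-0.010390, -0.449426)
phase 3: p=0.4692, T=0.503, ωT=1.612115, cosh=2.606434, sinh=2.406969; start (x,ẋ)=(-0.010390, -0.449426) → end (x,ẋ)=(-1.118341, -4.871117)

x = -1.1183, ẋ = -4.8711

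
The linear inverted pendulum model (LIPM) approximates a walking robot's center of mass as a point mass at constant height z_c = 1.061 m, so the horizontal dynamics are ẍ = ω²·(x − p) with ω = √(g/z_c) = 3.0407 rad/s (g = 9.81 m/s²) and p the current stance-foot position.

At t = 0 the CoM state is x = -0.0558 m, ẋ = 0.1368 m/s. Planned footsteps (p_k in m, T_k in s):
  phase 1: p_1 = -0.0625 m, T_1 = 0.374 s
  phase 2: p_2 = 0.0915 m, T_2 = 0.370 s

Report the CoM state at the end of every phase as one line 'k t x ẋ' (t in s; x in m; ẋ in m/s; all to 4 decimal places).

phase 1: p=-0.0625, T=0.374, ωT=1.137222, cosh=1.719401, sinh=1.398692; start (x,ẋ)=(-0.055800, 0.136800) → end (x,ẋ)=(0.011947, 0.263709)
phase 2: p=0.0915, T=0.370, ωT=1.125059, cosh=1.702516, sinh=1.377883; start (x,ẋ)=(0.011947, 0.263709) → end (x,ẋ)=(0.075558, 0.115662)

1 0.3740 0.0119 0.2637
2 0.7440 0.0756 0.1157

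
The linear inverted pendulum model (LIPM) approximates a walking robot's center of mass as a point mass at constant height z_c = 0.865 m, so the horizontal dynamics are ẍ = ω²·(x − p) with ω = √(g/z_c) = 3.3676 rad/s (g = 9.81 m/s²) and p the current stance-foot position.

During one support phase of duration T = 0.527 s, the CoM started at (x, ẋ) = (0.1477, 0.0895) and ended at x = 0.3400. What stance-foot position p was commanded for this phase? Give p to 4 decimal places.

ωT = 3.3676·0.527 = 1.774725; cosh(ωT) = 3.034095, sinh(ωT) = 2.864565
x(T) = p + (x₀−p)·cosh(ωT) + (ẋ₀/ω)·sinh(ωT) ⇒ p·(1 − cosh) = x(T) − x₀·cosh − (ẋ₀/ω)·sinh
numerator   = 0.3400 − (0.1477)·3.034095 − (0.0895/3.3676)·2.864565 = -0.184267
denominator = 1 − 3.034095 = -2.034095
p = -0.184267 / -2.034095 = 0.0906

p = 0.0906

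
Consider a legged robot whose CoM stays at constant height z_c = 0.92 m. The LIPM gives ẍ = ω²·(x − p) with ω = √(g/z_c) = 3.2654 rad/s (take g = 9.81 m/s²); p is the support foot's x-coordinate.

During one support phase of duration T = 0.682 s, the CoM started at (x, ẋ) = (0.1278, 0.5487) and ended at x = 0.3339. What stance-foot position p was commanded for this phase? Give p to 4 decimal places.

p = 0.2806

ωT = 3.2654·0.682 = 2.227003; cosh(ωT) = 4.689943, sinh(ωT) = 4.582092
x(T) = p + (x₀−p)·cosh(ωT) + (ẋ₀/ω)·sinh(ωT) ⇒ p·(1 − cosh) = x(T) − x₀·cosh − (ẋ₀/ω)·sinh
numerator   = 0.3339 − (0.1278)·4.689943 − (0.5487/3.2654)·4.582092 = -1.035424
denominator = 1 − 4.689943 = -3.689943
p = -1.035424 / -3.689943 = 0.2806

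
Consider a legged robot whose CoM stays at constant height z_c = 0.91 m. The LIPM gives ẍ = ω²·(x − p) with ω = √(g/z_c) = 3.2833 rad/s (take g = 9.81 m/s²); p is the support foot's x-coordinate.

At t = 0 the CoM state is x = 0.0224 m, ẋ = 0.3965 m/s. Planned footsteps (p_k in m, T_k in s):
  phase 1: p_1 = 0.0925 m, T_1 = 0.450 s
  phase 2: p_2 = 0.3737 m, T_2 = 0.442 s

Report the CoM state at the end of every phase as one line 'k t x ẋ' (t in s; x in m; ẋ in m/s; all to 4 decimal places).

1 0.4500 0.1817 0.4360
2 0.8920 0.2093 -0.2899

phase 1: p=0.0925, T=0.450, ωT=1.477485, cosh=2.305061, sinh=2.076850; start (x,ẋ)=(0.022400, 0.396500) → end (x,ẋ)=(0.181721, 0.435950)
phase 2: p=0.3737, T=0.442, ωT=1.451219, cosh=2.251299, sinh=2.017014; start (x,ẋ)=(0.181721, 0.435950) → end (x,ẋ)=(0.209314, -0.289918)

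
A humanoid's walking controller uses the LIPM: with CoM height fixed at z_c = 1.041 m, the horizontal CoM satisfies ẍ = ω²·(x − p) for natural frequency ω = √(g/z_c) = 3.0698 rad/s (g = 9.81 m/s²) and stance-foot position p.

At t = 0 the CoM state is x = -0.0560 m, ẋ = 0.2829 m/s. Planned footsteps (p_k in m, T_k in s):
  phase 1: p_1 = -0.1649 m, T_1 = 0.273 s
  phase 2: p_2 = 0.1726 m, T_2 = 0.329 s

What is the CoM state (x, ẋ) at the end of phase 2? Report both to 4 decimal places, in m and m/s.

x = 0.2872, ẋ = 0.7211

phase 1: p=-0.1649, T=0.273, ωT=0.838055, cosh=1.372209, sinh=0.939658; start (x,ẋ)=(-0.056000, 0.282900) → end (x,ẋ)=(0.071129, 0.702327)
phase 2: p=0.1726, T=0.329, ωT=1.009964, cosh=1.554867, sinh=1.190635; start (x,ẋ)=(0.071129, 0.702327) → end (x,ẋ)=(0.287226, 0.721145)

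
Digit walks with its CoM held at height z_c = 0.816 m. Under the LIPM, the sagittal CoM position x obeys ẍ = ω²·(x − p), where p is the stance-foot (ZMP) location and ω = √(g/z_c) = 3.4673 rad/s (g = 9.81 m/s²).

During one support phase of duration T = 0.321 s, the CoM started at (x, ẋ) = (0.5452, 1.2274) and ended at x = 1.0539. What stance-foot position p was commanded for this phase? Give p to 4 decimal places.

ωT = 3.4673·0.321 = 1.113003; cosh(ωT) = 1.686028, sinh(ωT) = 1.357457
x(T) = p + (x₀−p)·cosh(ωT) + (ẋ₀/ω)·sinh(ωT) ⇒ p·(1 − cosh) = x(T) − x₀·cosh − (ẋ₀/ω)·sinh
numerator   = 1.0539 − (0.5452)·1.686028 − (1.2274/3.4673)·1.357457 = -0.345853
denominator = 1 − 1.686028 = -0.686028
p = -0.345853 / -0.686028 = 0.5041

p = 0.5041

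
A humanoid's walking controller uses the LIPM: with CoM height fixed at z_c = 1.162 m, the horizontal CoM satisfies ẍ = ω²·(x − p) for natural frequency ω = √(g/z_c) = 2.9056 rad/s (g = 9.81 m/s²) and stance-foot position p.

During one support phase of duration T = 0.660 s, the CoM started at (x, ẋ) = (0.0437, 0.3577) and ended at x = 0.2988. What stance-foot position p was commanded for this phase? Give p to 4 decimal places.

p = 0.1062

ωT = 2.9056·0.660 = 1.917696; cosh(ωT) = 3.476103, sinh(ωT) = 3.329158
x(T) = p + (x₀−p)·cosh(ωT) + (ẋ₀/ω)·sinh(ωT) ⇒ p·(1 − cosh) = x(T) − x₀·cosh − (ẋ₀/ω)·sinh
numerator   = 0.2988 − (0.0437)·3.476103 − (0.3577/2.9056)·3.329158 = -0.262949
denominator = 1 − 3.476103 = -2.476103
p = -0.262949 / -2.476103 = 0.1062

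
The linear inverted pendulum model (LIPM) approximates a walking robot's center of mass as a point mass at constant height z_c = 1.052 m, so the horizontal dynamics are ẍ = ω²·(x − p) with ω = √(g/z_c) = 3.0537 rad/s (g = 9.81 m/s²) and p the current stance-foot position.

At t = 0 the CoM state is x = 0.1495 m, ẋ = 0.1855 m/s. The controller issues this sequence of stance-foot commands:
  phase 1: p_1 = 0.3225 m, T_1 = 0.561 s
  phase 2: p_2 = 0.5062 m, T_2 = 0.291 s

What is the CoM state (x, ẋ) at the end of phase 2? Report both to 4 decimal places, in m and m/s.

phase 1: p=0.3225, T=0.561, ωT=1.713126, cosh=2.863286, sinh=2.682985; start (x,ẋ)=(0.149500, 0.185500) → end (x,ẋ)=(-0.009868, -0.886255)
phase 2: p=0.5062, T=0.291, ωT=0.888627, cosh=1.421504, sinh=1.010284; start (x,ẋ)=(-0.009868, -0.886255) → end (x,ẋ)=(-0.520600, -2.851938)

x = -0.5206, ẋ = -2.8519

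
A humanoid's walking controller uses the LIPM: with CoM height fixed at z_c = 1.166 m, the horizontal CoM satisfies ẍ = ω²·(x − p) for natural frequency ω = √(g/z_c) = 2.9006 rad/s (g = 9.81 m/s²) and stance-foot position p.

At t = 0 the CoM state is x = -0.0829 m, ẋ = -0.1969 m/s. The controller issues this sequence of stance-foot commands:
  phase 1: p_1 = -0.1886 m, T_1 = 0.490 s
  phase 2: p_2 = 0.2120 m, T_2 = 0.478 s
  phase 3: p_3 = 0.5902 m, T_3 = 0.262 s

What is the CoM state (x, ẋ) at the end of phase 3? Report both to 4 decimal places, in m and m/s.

x = -0.9669, ẋ = -3.8819

phase 1: p=-0.1886, T=0.490, ωT=1.421294, cosh=2.191939, sinh=1.950538; start (x,ẋ)=(-0.082900, -0.196900) → end (x,ẋ)=(-0.089319, 0.166429)
phase 2: p=0.2120, T=0.478, ωT=1.386487, cosh=2.125361, sinh=1.875409; start (x,ẋ)=(-0.089319, 0.166429) → end (x,ẋ)=(-0.320806, -1.285399)
phase 3: p=0.5902, T=0.262, ωT=0.759957, cosh=1.302936, sinh=0.835249; start (x,ẋ)=(-0.320806, -1.285399) → end (x,ẋ)=(-0.966922, -3.881908)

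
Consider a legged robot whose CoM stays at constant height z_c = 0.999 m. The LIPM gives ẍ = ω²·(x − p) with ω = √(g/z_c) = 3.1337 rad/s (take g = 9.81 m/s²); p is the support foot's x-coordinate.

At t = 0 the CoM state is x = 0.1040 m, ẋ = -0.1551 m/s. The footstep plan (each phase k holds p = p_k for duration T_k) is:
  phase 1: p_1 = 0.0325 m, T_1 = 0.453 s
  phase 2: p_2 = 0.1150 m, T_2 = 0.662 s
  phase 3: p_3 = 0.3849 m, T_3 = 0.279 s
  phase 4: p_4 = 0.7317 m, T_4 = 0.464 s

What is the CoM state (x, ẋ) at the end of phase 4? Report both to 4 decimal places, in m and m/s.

phase 1: p=0.0325, T=0.453, ωT=1.419566, cosh=2.188572, sinh=1.946753; start (x,ẋ)=(0.104000, -0.155100) → end (x,ẋ)=(0.092630, 0.096741)
phase 2: p=0.1150, T=0.662, ωT=2.074509, cosh=4.043129, sinh=3.917511; start (x,ẋ)=(0.092630, 0.096741) → end (x,ẋ)=(0.145493, 0.116515)
phase 3: p=0.3849, T=0.279, ωT=0.874302, cosh=1.407178, sinh=0.990025; start (x,ẋ)=(0.145493, 0.116515) → end (x,ẋ)=(0.084822, -0.578789)
phase 4: p=0.7317, T=0.464, ωT=1.454037, cosh=2.256992, sinh=2.023367; start (x,ẋ)=(0.084822, -0.578789) → end (x,ẋ)=(-1.102010, -5.407929)

x = -1.1020, ẋ = -5.4079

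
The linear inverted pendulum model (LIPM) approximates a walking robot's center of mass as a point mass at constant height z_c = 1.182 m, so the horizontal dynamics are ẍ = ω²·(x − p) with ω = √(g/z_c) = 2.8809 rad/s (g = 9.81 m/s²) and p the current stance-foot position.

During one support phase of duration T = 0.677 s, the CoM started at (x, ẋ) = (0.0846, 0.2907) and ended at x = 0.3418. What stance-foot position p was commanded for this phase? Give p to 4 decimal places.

ωT = 2.8809·0.677 = 1.950369; cosh(ωT) = 3.586753, sinh(ωT) = 3.444531
x(T) = p + (x₀−p)·cosh(ωT) + (ẋ₀/ω)·sinh(ωT) ⇒ p·(1 − cosh) = x(T) − x₀·cosh − (ẋ₀/ω)·sinh
numerator   = 0.3418 − (0.0846)·3.586753 − (0.2907/2.8809)·3.444531 = -0.309213
denominator = 1 − 3.586753 = -2.586753
p = -0.309213 / -2.586753 = 0.1195

p = 0.1195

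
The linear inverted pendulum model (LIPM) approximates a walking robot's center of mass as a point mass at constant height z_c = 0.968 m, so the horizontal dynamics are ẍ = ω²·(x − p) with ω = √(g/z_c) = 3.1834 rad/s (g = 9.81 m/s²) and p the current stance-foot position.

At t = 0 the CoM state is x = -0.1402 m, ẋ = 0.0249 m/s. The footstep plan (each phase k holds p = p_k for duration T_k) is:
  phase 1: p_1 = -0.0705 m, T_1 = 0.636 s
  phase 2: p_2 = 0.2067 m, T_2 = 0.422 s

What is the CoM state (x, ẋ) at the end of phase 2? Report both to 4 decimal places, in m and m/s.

phase 1: p=-0.0705, T=0.636, ωT=2.024642, cosh=3.852722, sinh=3.720681; start (x,ẋ)=(-0.140200, 0.024900) → end (x,ẋ)=(-0.309932, -0.729623)
phase 2: p=0.2067, T=0.422, ωT=1.343395, cosh=2.046494, sinh=1.785536; start (x,ẋ)=(-0.309932, -0.729623) → end (x,ẋ)=(-1.259823, -4.429746)

x = -1.2598, ẋ = -4.4297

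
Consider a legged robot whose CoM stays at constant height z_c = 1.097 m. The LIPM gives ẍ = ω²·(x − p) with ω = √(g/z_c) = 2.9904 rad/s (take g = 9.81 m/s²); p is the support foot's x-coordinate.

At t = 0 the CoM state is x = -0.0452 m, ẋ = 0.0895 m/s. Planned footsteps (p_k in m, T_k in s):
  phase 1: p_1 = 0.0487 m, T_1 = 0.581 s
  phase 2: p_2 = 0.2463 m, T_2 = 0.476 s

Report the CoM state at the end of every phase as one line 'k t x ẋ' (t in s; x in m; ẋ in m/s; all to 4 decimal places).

1 0.5810 -0.1440 -0.5110
2 1.0570 -0.9448 -3.4039

phase 1: p=0.0487, T=0.581, ωT=1.737422, cosh=2.929325, sinh=2.753352; start (x,ẋ)=(-0.045200, 0.089500) → end (x,ẋ)=(-0.143958, -0.510963)
phase 2: p=0.2463, T=0.476, ωT=1.423430, cosh=2.196112, sinh=1.955225; start (x,ẋ)=(-0.143958, -0.510963) → end (x,ẋ)=(-0.944835, -3.403934)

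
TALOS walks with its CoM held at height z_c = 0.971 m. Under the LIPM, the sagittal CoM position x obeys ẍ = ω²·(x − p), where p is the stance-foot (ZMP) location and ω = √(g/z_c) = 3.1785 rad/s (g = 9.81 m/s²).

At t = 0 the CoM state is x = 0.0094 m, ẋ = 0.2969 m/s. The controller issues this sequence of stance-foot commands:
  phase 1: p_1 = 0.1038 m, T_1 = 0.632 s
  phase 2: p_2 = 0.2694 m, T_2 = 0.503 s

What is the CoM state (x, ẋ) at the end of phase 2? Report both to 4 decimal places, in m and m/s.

phase 1: p=0.1038, T=0.632, ωT=2.008812, cosh=3.794302, sinh=3.660154; start (x,ẋ)=(0.009400, 0.296900) → end (x,ẋ)=(0.087509, 0.028298)
phase 2: p=0.2694, T=0.503, ωT=1.598785, cosh=2.574581, sinh=2.372439; start (x,ẋ)=(0.087509, 0.028298) → end (x,ẋ)=(-0.177773, -1.298752)

x = -0.1778, ẋ = -1.2988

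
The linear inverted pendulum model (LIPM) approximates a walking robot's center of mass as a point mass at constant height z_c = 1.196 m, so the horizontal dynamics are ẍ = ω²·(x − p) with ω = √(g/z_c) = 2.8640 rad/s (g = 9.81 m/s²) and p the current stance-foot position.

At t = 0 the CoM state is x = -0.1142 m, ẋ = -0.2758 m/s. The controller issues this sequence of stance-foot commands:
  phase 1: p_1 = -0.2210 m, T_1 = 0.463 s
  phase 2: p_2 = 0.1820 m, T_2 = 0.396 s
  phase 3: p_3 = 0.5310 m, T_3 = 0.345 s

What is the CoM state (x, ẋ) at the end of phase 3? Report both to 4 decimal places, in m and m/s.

x = -1.5409, ẋ = -5.4422

phase 1: p=-0.2210, T=0.463, ωT=1.326032, cosh=2.015799, sinh=1.750271; start (x,ẋ)=(-0.114200, -0.275800) → end (x,ẋ)=(-0.174262, -0.020593)
phase 2: p=0.1820, T=0.396, ωT=1.134144, cosh=1.715104, sinh=1.393407; start (x,ẋ)=(-0.174262, -0.020593) → end (x,ẋ)=(-0.439045, -1.457059)
phase 3: p=0.5310, T=0.345, ωT=0.988080, cosh=1.529182, sinh=1.156891; start (x,ẋ)=(-0.439045, -1.457059) → end (x,ẋ)=(-1.540943, -5.442193)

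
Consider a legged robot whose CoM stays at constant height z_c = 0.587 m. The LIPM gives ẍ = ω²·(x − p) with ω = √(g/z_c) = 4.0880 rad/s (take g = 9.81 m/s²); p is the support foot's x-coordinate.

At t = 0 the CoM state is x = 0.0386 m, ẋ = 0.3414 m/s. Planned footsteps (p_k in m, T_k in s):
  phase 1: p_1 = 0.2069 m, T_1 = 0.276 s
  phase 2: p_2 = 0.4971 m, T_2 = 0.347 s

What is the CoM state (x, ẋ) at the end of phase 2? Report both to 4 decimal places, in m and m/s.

x = -0.6885, ẋ = -4.4790

phase 1: p=0.2069, T=0.276, ωT=1.128288, cosh=1.706974, sinh=1.383387; start (x,ẋ)=(0.038600, 0.341400) → end (x,ẋ)=(0.035147, -0.369024)
phase 2: p=0.4971, T=0.347, ωT=1.418536, cosh=2.186568, sinh=1.944500; start (x,ẋ)=(0.035147, -0.369024) → end (x,ẋ)=(-0.688522, -4.479016)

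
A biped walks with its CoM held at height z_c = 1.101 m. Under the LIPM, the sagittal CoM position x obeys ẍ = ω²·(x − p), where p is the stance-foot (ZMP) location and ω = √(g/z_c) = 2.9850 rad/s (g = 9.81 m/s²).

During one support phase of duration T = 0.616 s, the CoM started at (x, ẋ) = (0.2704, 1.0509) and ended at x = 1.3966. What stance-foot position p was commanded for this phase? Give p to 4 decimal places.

p = 0.2492

ωT = 2.9850·0.616 = 1.838760; cosh(ωT) = 3.223875, sinh(ωT) = 3.064860
x(T) = p + (x₀−p)·cosh(ωT) + (ẋ₀/ω)·sinh(ωT) ⇒ p·(1 − cosh) = x(T) − x₀·cosh − (ẋ₀/ω)·sinh
numerator   = 1.3966 − (0.2704)·3.223875 − (1.0509/2.9850)·3.064860 = -0.554151
denominator = 1 − 3.223875 = -2.223875
p = -0.554151 / -2.223875 = 0.2492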